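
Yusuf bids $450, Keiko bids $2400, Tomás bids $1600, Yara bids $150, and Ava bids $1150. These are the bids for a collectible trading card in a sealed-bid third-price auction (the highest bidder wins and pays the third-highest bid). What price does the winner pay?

The winner pays $1150.

Ordered from highest: Keiko $2400; Tomás $1600; Ava $1150; Yusuf $450; Yara $150.
Keiko is the highest bidder, so Keiko wins.
Under the third-price rule, the price is the third-highest bid: $1150.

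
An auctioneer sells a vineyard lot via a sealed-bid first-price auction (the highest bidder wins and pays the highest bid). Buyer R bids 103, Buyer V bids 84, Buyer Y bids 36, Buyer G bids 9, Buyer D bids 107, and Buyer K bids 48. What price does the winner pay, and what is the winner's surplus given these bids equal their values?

Bids in descending order: Buyer D 107; Buyer R 103; Buyer V 84; Buyer K 48; Buyer Y 36; Buyer G 9.
Buyer D is the highest bidder, so Buyer D wins.
Under the first-price rule, the price is the highest bid: 107.
Surplus = 107 − 107 = 0.

The winner pays 107 for a surplus of 0.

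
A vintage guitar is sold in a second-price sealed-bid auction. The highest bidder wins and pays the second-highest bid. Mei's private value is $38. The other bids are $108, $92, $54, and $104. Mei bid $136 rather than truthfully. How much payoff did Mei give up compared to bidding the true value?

Regret: $70.

The highest competing bid is $108.
Bidding truthfully at $38: the top bid is $108 (a rival), so Mei loses. Payoff = $0.
Bidding $136: Mei has the top bid, wins, and pays the second-highest bid $108. Payoff = $38 − $108 = -$70.
Regret = truthful payoff − actual payoff = $0 − -$70 = $70.
Deviating from a truthful bid can only lose payoff in a second-price auction — never gain.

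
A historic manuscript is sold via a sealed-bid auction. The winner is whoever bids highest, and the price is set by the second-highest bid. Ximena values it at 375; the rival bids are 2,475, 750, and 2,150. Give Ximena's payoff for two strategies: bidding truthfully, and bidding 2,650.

(a) 0  (b) -2,100

The highest competing bid is 2,475.
Bidding truthfully at 375: the top bid is 2,475 (a rival), so Ximena loses. Payoff = 0.
Bidding 2,650: Ximena has the top bid, wins, and pays the second-highest bid 2,475. Payoff = 375 − 2,475 = -2,100.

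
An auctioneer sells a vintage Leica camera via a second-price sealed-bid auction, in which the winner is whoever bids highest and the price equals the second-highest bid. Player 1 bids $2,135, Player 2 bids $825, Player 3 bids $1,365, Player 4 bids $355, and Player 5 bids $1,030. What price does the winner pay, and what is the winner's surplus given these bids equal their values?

Ranking the bids: Player 1 $2,135 > Player 3 $1,365 > Player 5 $1,030 > Player 2 $825 > Player 4 $355.
Player 1 is the highest bidder, so Player 1 wins.
Under the second-price rule, the price is the second-highest bid: $1,365.
Surplus = $2,135 − $1,365 = $770.

Price $1,365; surplus $770.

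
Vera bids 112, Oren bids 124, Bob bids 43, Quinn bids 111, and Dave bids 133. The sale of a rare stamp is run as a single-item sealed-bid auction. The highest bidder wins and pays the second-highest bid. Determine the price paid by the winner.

Sorted high to low: Dave 133; Oren 124; Vera 112; Quinn 111; Bob 43.
Dave has the highest bid, so Dave wins.
The second-highest bid is 124, so that is what Dave pays.

Price paid: 124.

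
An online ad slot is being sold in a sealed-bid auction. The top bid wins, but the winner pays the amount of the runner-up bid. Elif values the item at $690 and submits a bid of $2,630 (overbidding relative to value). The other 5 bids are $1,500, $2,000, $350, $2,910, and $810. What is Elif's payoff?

Highest competing bid: $2,910.
Elif's bid $2,630 is not the highest, so Elif loses, pays nothing, and earns zero payoff.

Elif's payoff: $0.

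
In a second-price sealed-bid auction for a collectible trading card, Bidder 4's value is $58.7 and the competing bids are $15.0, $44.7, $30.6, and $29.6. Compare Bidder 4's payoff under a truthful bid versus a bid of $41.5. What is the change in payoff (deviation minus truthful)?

Payoff change: -$14.0.

The highest competing bid is $44.7.
Bidding truthfully at $58.7: Bidder 4 has the top bid, wins, and pays the second-highest bid $44.7. Payoff = $58.7 − $44.7 = $14.0.
Bidding $41.5: the top bid is $44.7 (a rival), so Bidder 4 loses. Payoff = $0.0.
Change = $0.0 − $14.0 = -$14.0.
Deviating from a truthful bid can only lose payoff in a second-price auction — never gain.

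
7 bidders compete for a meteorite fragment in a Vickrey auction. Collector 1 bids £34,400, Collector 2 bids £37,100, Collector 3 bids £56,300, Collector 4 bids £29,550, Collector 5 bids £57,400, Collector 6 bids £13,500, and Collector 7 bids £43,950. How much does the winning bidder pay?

Price paid: £56,300.

Sorted high to low: Collector 5 £57,400, then Collector 3 £56,300, then Collector 7 £43,950, then Collector 2 £37,100, then Collector 1 £34,400, then Collector 4 £29,550, then Collector 6 £13,500.
Collector 5 has the highest bid, so Collector 5 wins.
The second-highest bid is £56,300, so that is what Collector 5 pays.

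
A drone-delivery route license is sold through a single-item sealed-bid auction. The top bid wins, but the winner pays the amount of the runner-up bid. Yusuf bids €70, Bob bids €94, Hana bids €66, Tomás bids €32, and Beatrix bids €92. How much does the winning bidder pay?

The winner pays €92.

Ranking the bids: Bob €94; Beatrix €92; Yusuf €70; Hana €66; Tomás €32.
Bob has the highest bid, so Bob wins.
The second-highest bid is €92, so that is what Bob pays.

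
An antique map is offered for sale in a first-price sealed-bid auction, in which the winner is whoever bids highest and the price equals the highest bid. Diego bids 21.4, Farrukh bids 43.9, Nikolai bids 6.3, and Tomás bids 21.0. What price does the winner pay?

Bids in descending order: Farrukh 43.9 > Diego 21.4 > Tomás 21.0 > Nikolai 6.3.
Farrukh is the highest bidder, so Farrukh wins.
Under the first-price rule, the price is the highest bid: 43.9.

The winner pays 43.9.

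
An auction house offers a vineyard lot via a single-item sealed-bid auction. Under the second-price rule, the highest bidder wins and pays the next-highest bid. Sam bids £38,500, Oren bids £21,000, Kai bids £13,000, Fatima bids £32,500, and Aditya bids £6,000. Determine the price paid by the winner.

Sorted high to low: Sam £38,500, then Fatima £32,500, then Oren £21,000, then Kai £13,000, then Aditya £6,000.
Sam has the highest bid, so Sam wins.
The second-highest bid is £32,500, so that is what Sam pays.

Price paid: £32,500.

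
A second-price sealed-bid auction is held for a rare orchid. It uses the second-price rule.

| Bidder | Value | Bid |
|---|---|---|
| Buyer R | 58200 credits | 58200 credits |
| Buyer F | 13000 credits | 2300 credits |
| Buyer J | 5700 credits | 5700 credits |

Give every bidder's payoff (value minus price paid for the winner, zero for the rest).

Payoffs: Buyer R 52500 credits, Buyer F 0 credits, Buyer J 0 credits.

Sorted high to low: Buyer R 58200 credits, then Buyer J 5700 credits, then Buyer F 2300 credits.
Buyer R has the top bid and wins; the price is the second-highest bid, 5700 credits.
Buyer R's payoff = 58200 credits − 5700 credits = 52500 credits. All other bidders lose, so their payoff is 0.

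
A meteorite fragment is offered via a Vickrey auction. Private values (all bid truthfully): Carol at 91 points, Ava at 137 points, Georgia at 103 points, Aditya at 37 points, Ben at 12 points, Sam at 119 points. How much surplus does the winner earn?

Ordered from highest: Ava 137 points, then Sam 119 points, then Georgia 103 points, then Carol 91 points, then Aditya 37 points, then Ben 12 points.
Ava wins with the top bid and pays the second-highest, 119 points.
Surplus = 137 points − 119 points = 18 points.

18 points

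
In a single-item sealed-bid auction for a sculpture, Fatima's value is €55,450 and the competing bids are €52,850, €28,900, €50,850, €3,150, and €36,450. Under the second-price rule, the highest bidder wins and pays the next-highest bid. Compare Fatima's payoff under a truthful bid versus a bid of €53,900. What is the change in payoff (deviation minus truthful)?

€0

The highest competing bid is €52,850.
Bidding truthfully at €55,450: Fatima has the top bid, wins, and pays the second-highest bid €52,850. Payoff = €55,450 − €52,850 = €2,600.
Bidding €53,900: Fatima has the top bid, wins, and pays the second-highest bid €52,850. Payoff = €55,450 − €52,850 = €2,600.
Change = €2,600 − €2,600 = €0.
The bid only affects whether you win, not the price — here both bids land on the same side of the top rival bid, so the deviation is payoff-neutral.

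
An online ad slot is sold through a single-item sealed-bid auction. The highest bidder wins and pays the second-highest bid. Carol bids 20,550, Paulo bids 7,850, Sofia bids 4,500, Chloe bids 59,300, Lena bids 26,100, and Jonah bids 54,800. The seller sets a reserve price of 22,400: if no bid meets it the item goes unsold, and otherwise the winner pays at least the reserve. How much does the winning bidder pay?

The winner pays 54,800.

Ordered from highest: Chloe 59,300, then Jonah 54,800, then Lena 26,100, then Carol 20,550, then Paulo 7,850, then Sofia 4,500.
Chloe has the highest bid, so Chloe wins.
The second-highest bid is 54,800, which exceeds the reserve, so that sets the price.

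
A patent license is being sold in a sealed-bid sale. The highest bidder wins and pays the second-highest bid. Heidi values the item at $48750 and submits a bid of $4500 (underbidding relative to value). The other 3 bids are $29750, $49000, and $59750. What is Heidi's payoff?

Highest competing bid: $59750.
Heidi's bid $4500 is not the highest, so Heidi loses, pays nothing, and earns zero payoff.

$0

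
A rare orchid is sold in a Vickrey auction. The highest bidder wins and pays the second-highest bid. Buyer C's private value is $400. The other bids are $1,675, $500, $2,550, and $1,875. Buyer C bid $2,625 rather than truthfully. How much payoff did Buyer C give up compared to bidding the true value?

Payoff forgone: $2,150.

The highest competing bid is $2,550.
Bidding truthfully at $400: the top bid is $2,550 (a rival), so Buyer C loses. Payoff = $0.
Bidding $2,625: Buyer C has the top bid, wins, and pays the second-highest bid $2,550. Payoff = $400 − $2,550 = -$2,150.
Regret = truthful payoff − actual payoff = $0 − -$2,150 = $2,150.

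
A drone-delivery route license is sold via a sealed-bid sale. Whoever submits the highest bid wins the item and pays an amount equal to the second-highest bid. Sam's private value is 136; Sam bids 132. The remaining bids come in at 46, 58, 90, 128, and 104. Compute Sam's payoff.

8

Highest competing bid: 128.
Sam's bid 132 is the highest overall, so Sam wins and pays the second-highest bid, 128.
Payoff = value − price = 136 − 128 = 8.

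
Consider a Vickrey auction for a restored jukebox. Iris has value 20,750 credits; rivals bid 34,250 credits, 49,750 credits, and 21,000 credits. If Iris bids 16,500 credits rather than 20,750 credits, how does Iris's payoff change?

Payoff change: 0 credits.

The highest competing bid is 49,750 credits.
Bidding truthfully at 20,750 credits: the top bid is 49,750 credits (a rival), so Iris loses. Payoff = 0 credits.
Bidding 16,500 credits: the top bid is 49,750 credits (a rival), so Iris loses. Payoff = 0 credits.
Change = 0 credits − 0 credits = 0 credits.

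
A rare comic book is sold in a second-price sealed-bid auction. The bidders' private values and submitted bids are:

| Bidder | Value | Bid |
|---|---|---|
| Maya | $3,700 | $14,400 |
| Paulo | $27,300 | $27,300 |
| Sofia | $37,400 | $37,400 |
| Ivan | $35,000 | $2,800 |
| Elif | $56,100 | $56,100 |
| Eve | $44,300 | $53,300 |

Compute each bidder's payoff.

Payoffs: Maya $0, Paulo $0, Sofia $0, Ivan $0, Elif $2,800, Eve $0.

Ordered from highest: Elif $56,100, then Eve $53,300, then Sofia $37,400, then Paulo $27,300, then Maya $14,400, then Ivan $2,800.
Elif has the top bid and wins; the price is the second-highest bid, $53,300.
Elif's payoff = $56,100 − $53,300 = $2,800. All other bidders lose, so their payoff is 0.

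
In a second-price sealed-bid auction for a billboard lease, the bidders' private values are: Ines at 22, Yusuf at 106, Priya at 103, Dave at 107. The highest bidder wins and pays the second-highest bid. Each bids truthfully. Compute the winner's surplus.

Bids in descending order: Dave 107; Yusuf 106; Priya 103; Ines 22.
Dave wins with the top bid and pays the second-highest, 106.
Surplus = 107 − 106 = 1.

Surplus = 1.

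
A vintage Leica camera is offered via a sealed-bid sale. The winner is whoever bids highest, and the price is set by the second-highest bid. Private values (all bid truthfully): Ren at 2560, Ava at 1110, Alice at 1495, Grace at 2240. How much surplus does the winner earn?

Surplus = 320.

Ordered from highest: Ren 2560, then Grace 2240, then Alice 1495, then Ava 1110.
Ren wins with the top bid and pays the second-highest, 2240.
Surplus = 2560 − 2240 = 320.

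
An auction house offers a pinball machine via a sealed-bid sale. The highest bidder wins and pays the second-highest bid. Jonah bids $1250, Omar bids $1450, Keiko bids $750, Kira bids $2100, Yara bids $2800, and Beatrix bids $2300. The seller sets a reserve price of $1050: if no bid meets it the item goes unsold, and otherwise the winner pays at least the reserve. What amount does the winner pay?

$2300

Sorted high to low: Yara $2800 > Beatrix $2300 > Kira $2100 > Omar $1450 > Jonah $1250 > Keiko $750.
Yara has the highest bid, so Yara wins.
The second-highest bid is $2300, which exceeds the reserve, so that sets the price.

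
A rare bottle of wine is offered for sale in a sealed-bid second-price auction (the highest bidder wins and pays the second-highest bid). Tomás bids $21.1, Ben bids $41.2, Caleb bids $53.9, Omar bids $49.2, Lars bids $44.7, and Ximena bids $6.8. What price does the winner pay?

$49.2

Ordered from highest: Caleb $53.9 > Omar $49.2 > Lars $44.7 > Ben $41.2 > Tomás $21.1 > Ximena $6.8.
Caleb is the highest bidder, so Caleb wins.
Under the second-price rule, the price is the second-highest bid: $49.2.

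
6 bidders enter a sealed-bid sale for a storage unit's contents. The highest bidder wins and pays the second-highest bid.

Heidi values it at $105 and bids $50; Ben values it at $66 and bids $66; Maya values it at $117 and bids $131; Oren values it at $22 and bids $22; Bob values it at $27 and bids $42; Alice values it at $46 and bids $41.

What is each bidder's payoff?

Heidi $0, Ben $0, Maya $51, Oren $0, Bob $0, Alice $0.

Ranking the bids: Maya $131; Ben $66; Heidi $50; Bob $42; Alice $41; Oren $22.
Maya has the top bid and wins; the price is the second-highest bid, $66.
Maya's payoff = $117 − $66 = $51. All other bidders lose, so their payoff is 0.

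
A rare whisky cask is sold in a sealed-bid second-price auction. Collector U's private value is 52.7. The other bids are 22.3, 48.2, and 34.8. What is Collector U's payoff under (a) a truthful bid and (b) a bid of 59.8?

The highest competing bid is 48.2.
Bidding truthfully at 52.7: Collector U has the top bid, wins, and pays the second-highest bid 48.2. Payoff = 52.7 − 48.2 = 4.5.
Bidding 59.8: Collector U has the top bid, wins, and pays the second-highest bid 48.2. Payoff = 52.7 − 48.2 = 4.5.

Truthful: 4.5; alternative: 4.5.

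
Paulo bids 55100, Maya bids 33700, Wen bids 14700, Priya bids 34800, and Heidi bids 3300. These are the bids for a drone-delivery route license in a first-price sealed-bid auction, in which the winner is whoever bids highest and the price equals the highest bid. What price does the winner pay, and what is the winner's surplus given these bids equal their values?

Ordered from highest: Paulo 55100 > Priya 34800 > Maya 33700 > Wen 14700 > Heidi 3300.
Paulo is the highest bidder, so Paulo wins.
Under the first-price rule, the price is the highest bid: 55100.
Surplus = 55100 − 55100 = 0.

The winner pays 55100 for a surplus of 0.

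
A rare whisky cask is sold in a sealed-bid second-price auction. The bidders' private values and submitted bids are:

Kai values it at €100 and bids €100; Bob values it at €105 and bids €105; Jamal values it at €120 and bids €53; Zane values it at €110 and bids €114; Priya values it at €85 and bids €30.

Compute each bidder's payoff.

Ranking the bids: Zane €114 > Bob €105 > Kai €100 > Jamal €53 > Priya €30.
Zane has the top bid and wins; the price is the second-highest bid, €105.
Zane's payoff = €110 − €105 = €5. All other bidders lose, so their payoff is 0.

Kai €0, Bob €0, Jamal €0, Zane €5, Priya €0.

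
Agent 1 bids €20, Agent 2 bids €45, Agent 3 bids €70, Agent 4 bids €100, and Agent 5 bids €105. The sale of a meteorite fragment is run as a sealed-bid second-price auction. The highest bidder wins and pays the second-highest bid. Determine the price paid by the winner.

Ordered from highest: Agent 5 €105, then Agent 4 €100, then Agent 3 €70, then Agent 2 €45, then Agent 1 €20.
Agent 5 has the highest bid, so Agent 5 wins.
The second-highest bid is €100, so that is what Agent 5 pays.

The winner pays €100.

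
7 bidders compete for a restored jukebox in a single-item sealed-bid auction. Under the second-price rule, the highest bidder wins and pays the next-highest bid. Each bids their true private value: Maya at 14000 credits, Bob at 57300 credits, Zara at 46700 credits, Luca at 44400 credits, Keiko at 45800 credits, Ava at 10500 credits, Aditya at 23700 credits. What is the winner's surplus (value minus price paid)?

Ranking the bids: Bob 57300 credits; Zara 46700 credits; Keiko 45800 credits; Luca 44400 credits; Aditya 23700 credits; Maya 14000 credits; Ava 10500 credits.
Bob wins with the top bid and pays the second-highest, 46700 credits.
Surplus = 57300 credits − 46700 credits = 10600 credits.

Surplus = 10600 credits.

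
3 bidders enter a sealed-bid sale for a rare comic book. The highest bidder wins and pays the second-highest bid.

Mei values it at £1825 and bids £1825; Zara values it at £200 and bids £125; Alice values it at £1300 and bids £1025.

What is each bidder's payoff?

Mei £800, Zara £0, Alice £0.

Bids in descending order: Mei £1825 > Alice £1025 > Zara £125.
Mei has the top bid and wins; the price is the second-highest bid, £1025.
Mei's payoff = £1825 − £1025 = £800. All other bidders lose, so their payoff is 0.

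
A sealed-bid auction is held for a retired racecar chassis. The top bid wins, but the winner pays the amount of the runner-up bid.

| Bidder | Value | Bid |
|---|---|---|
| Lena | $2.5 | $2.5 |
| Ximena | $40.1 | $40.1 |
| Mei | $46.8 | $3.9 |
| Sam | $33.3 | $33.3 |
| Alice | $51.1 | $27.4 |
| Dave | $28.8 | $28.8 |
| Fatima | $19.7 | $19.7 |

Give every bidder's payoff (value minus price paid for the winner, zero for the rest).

Payoffs: Lena $0.0, Ximena $6.8, Mei $0.0, Sam $0.0, Alice $0.0, Dave $0.0, Fatima $0.0.

Ranking the bids: Ximena $40.1, then Sam $33.3, then Dave $28.8, then Alice $27.4, then Fatima $19.7, then Mei $3.9, then Lena $2.5.
Ximena has the top bid and wins; the price is the second-highest bid, $33.3.
Ximena's payoff = $40.1 − $33.3 = $6.8. All other bidders lose, so their payoff is 0.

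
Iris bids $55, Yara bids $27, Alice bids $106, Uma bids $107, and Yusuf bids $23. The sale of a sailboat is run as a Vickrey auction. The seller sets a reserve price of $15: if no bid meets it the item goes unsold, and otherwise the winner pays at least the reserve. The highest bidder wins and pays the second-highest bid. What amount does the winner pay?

The winner pays $106.

Ranking the bids: Uma $107 > Alice $106 > Iris $55 > Yara $27 > Yusuf $23.
Uma has the highest bid, so Uma wins.
The second-highest bid is $106, which exceeds the reserve, so that sets the price.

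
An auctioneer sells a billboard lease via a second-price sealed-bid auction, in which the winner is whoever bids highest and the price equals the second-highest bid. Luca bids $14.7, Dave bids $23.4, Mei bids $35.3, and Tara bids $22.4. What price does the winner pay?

Ordered from highest: Mei $35.3, then Dave $23.4, then Tara $22.4, then Luca $14.7.
Mei is the highest bidder, so Mei wins.
Under the second-price rule, the price is the second-highest bid: $23.4.

The winner pays $23.4.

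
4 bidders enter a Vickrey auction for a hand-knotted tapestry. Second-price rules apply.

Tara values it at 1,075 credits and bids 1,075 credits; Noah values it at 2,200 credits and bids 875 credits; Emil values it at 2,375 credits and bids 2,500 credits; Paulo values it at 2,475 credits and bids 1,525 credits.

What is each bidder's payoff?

Ordered from highest: Emil 2,500 credits, then Paulo 1,525 credits, then Tara 1,075 credits, then Noah 875 credits.
Emil has the top bid and wins; the price is the second-highest bid, 1,525 credits.
Emil's payoff = 2,375 credits − 1,525 credits = 850 credits. All other bidders lose, so their payoff is 0.

Tara 0 credits, Noah 0 credits, Emil 850 credits, Paulo 0 credits.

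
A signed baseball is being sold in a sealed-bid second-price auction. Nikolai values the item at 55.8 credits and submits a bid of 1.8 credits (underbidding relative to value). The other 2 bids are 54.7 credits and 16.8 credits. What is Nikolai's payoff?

Highest competing bid: 54.7 credits.
Nikolai's bid 1.8 credits is not the highest, so Nikolai loses, pays nothing, and earns zero payoff.

Nikolai's payoff: 0.0 credits.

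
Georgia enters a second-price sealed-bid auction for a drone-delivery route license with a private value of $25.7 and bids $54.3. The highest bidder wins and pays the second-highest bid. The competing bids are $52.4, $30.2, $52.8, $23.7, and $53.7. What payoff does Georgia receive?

Highest competing bid: $53.7.
Georgia's bid $54.3 is the highest overall, so Georgia wins and pays the second-highest bid, $53.7.
Payoff = value − price = $25.7 − $53.7 = -$28.0.
Overbidding won the item at a price above value — truthful bidding would have avoided this loss.

Payoff = -$28.0.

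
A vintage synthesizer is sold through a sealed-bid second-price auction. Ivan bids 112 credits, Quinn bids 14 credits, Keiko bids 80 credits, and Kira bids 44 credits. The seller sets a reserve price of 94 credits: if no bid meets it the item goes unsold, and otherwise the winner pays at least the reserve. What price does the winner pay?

Price paid: 94 credits.

Ordered from highest: Ivan 112 credits; Keiko 80 credits; Kira 44 credits; Quinn 14 credits.
Ivan has the highest bid, so Ivan wins.
The second-highest bid is 80 credits, but the reserve 94 credits is higher, so the price is the reserve.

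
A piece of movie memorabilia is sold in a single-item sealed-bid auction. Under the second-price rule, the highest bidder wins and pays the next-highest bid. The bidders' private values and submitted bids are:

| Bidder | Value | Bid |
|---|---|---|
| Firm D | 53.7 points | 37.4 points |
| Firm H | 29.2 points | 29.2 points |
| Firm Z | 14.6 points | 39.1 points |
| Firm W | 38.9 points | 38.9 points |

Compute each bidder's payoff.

Ranking the bids: Firm Z 39.1 points > Firm W 38.9 points > Firm D 37.4 points > Firm H 29.2 points.
Firm Z has the top bid and wins; the price is the second-highest bid, 38.9 points.
Firm Z's payoff = 14.6 points − 38.9 points = -24.3 points. All other bidders lose, so their payoff is 0.

Payoffs: Firm D 0.0 points, Firm H 0.0 points, Firm Z -24.3 points, Firm W 0.0 points.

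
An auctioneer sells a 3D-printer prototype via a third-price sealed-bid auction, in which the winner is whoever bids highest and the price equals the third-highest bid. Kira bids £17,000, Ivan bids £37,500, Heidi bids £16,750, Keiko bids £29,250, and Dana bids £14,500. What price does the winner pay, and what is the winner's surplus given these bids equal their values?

Ordered from highest: Ivan £37,500 > Keiko £29,250 > Kira £17,000 > Heidi £16,750 > Dana £14,500.
Ivan is the highest bidder, so Ivan wins.
Under the third-price rule, the price is the third-highest bid: £17,000.
Surplus = £37,500 − £17,000 = £20,500.

Price £17,000; surplus £20,500.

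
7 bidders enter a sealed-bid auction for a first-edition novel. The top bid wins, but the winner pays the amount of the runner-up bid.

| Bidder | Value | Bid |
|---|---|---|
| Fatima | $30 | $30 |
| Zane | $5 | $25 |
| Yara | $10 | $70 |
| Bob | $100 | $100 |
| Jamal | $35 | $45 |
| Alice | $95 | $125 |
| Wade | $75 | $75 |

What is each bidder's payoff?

Ordered from highest: Alice $125, then Bob $100, then Wade $75, then Yara $70, then Jamal $45, then Fatima $30, then Zane $25.
Alice has the top bid and wins; the price is the second-highest bid, $100.
Alice's payoff = $95 − $100 = -$5. All other bidders lose, so their payoff is 0.

Payoffs: Fatima $0, Zane $0, Yara $0, Bob $0, Jamal $0, Alice -$5, Wade $0.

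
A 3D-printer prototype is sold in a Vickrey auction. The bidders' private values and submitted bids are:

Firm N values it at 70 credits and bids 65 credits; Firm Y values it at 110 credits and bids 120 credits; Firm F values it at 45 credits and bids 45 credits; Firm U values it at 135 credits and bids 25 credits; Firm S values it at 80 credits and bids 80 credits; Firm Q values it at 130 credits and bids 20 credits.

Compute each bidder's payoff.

Payoffs: Firm N 0 credits, Firm Y 30 credits, Firm F 0 credits, Firm U 0 credits, Firm S 0 credits, Firm Q 0 credits.

Bids in descending order: Firm Y 120 credits, then Firm S 80 credits, then Firm N 65 credits, then Firm F 45 credits, then Firm U 25 credits, then Firm Q 20 credits.
Firm Y has the top bid and wins; the price is the second-highest bid, 80 credits.
Firm Y's payoff = 110 credits − 80 credits = 30 credits. All other bidders lose, so their payoff is 0.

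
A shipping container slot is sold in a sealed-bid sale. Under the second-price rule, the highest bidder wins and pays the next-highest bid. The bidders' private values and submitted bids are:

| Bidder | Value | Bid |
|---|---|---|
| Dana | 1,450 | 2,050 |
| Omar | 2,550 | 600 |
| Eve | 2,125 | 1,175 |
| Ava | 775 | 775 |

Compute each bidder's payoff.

Bids in descending order: Dana 2,050, then Eve 1,175, then Ava 775, then Omar 600.
Dana has the top bid and wins; the price is the second-highest bid, 1,175.
Dana's payoff = 1,450 − 1,175 = 275. All other bidders lose, so their payoff is 0.

Dana 275, Omar 0, Eve 0, Ava 0.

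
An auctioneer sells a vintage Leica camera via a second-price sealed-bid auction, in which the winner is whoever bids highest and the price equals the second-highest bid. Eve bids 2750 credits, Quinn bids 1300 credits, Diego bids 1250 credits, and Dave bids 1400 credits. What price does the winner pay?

1400 credits

Ordered from highest: Eve 2750 credits, then Dave 1400 credits, then Quinn 1300 credits, then Diego 1250 credits.
Eve is the highest bidder, so Eve wins.
Under the second-price rule, the price is the second-highest bid: 1400 credits.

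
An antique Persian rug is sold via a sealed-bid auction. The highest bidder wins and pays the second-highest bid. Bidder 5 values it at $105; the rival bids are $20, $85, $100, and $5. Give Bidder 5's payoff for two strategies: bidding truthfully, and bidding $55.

The highest competing bid is $100.
Bidding truthfully at $105: Bidder 5 has the top bid, wins, and pays the second-highest bid $100. Payoff = $105 − $100 = $5.
Bidding $55: the top bid is $100 (a rival), so Bidder 5 loses. Payoff = $0.

Truthful: $5; alternative: $0.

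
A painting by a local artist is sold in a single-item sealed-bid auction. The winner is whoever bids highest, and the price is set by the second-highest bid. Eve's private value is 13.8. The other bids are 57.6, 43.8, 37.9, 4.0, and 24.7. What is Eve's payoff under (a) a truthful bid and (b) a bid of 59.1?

The highest competing bid is 57.6.
Bidding truthfully at 13.8: the top bid is 57.6 (a rival), so Eve loses. Payoff = 0.0.
Bidding 59.1: Eve has the top bid, wins, and pays the second-highest bid 57.6. Payoff = 13.8 − 57.6 = -43.8.
Deviating from a truthful bid can only lose payoff in a second-price auction — never gain.

Truthful: 0.0; alternative: -43.8.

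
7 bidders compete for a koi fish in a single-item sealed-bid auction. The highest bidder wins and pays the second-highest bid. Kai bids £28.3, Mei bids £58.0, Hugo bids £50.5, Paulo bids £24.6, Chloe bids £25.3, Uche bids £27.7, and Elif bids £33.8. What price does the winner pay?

Sorted high to low: Mei £58.0; Hugo £50.5; Elif £33.8; Kai £28.3; Uche £27.7; Chloe £25.3; Paulo £24.6.
Mei has the highest bid, so Mei wins.
The second-highest bid is £50.5, so that is what Mei pays.

£50.5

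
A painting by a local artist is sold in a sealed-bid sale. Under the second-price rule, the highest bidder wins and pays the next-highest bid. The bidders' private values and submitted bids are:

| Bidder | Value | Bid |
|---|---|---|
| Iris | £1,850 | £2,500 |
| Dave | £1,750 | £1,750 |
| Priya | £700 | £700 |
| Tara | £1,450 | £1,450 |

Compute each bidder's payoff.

Sorted high to low: Iris £2,500; Dave £1,750; Tara £1,450; Priya £700.
Iris has the top bid and wins; the price is the second-highest bid, £1,750.
Iris's payoff = £1,850 − £1,750 = £100. All other bidders lose, so their payoff is 0.

Iris £100, Dave £0, Priya £0, Tara £0.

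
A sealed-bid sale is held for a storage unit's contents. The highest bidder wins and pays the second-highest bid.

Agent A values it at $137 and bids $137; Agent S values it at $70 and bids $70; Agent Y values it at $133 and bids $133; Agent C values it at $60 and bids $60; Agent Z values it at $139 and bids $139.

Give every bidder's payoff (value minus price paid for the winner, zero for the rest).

Sorted high to low: Agent Z $139, then Agent A $137, then Agent Y $133, then Agent S $70, then Agent C $60.
Agent Z has the top bid and wins; the price is the second-highest bid, $137.
Agent Z's payoff = $139 − $137 = $2. All other bidders lose, so their payoff is 0.

Payoffs: Agent A $0, Agent S $0, Agent Y $0, Agent C $0, Agent Z $2.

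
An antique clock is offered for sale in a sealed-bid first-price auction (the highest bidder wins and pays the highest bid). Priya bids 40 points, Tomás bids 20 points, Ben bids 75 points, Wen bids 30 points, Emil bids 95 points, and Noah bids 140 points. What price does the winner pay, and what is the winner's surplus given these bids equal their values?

Ordered from highest: Noah 140 points > Emil 95 points > Ben 75 points > Priya 40 points > Wen 30 points > Tomás 20 points.
Noah is the highest bidder, so Noah wins.
Under the first-price rule, the price is the highest bid: 140 points.
Surplus = 140 points − 140 points = 0 points.

Price 140 points; surplus 0 points.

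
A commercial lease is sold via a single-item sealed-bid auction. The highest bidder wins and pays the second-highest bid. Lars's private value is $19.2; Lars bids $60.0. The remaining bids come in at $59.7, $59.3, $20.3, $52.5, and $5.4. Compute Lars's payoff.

Payoff = -$40.5.

Highest competing bid: $59.7.
Lars's bid $60.0 is the highest overall, so Lars wins and pays the second-highest bid, $59.7.
Payoff = value − price = $19.2 − $59.7 = -$40.5.
Overbidding won the item at a price above value — truthful bidding would have avoided this loss.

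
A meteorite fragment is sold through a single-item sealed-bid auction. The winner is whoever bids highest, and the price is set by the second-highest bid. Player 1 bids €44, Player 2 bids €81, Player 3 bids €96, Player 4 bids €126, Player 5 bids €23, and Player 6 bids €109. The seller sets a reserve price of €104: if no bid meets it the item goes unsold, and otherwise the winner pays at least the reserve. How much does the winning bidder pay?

Bids in descending order: Player 4 €126 > Player 6 €109 > Player 3 €96 > Player 2 €81 > Player 1 €44 > Player 5 €23.
Player 4 has the highest bid, so Player 4 wins.
The second-highest bid is €109, which exceeds the reserve, so that sets the price.

€109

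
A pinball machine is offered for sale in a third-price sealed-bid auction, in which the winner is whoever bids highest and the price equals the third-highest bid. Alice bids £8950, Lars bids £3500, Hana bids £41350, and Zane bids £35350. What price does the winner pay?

£8950

Sorted high to low: Hana £41350 > Zane £35350 > Alice £8950 > Lars £3500.
Hana is the highest bidder, so Hana wins.
Under the third-price rule, the price is the third-highest bid: £8950.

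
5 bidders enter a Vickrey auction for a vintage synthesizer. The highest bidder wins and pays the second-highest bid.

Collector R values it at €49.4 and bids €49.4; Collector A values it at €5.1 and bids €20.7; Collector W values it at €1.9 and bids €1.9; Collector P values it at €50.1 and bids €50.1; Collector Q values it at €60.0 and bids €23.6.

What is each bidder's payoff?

Sorted high to low: Collector P €50.1; Collector R €49.4; Collector Q €23.6; Collector A €20.7; Collector W €1.9.
Collector P has the top bid and wins; the price is the second-highest bid, €49.4.
Collector P's payoff = €50.1 − €49.4 = €0.7. All other bidders lose, so their payoff is 0.

Payoffs: Collector R €0.0, Collector A €0.0, Collector W €0.0, Collector P €0.7, Collector Q €0.0.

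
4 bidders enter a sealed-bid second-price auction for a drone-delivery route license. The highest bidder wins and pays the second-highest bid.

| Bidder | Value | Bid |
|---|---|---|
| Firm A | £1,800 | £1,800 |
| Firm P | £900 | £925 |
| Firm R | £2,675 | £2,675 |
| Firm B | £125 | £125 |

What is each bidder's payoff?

Ordered from highest: Firm R £2,675, then Firm A £1,800, then Firm P £925, then Firm B £125.
Firm R has the top bid and wins; the price is the second-highest bid, £1,800.
Firm R's payoff = £2,675 − £1,800 = £875. All other bidders lose, so their payoff is 0.

Payoffs: Firm A £0, Firm P £0, Firm R £875, Firm B £0.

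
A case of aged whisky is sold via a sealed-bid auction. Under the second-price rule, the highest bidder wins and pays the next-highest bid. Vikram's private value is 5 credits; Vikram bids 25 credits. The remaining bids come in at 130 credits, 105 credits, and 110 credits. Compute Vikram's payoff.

Highest competing bid: 130 credits.
Vikram's bid 25 credits is not the highest, so Vikram loses, pays nothing, and earns zero payoff.

Vikram's payoff: 0 credits.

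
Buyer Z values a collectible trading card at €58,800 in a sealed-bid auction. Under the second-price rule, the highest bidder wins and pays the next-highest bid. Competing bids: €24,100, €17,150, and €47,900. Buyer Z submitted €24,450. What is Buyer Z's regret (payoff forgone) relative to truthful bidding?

Payoff forgone: €10,900.

The highest competing bid is €47,900.
Bidding truthfully at €58,800: Buyer Z has the top bid, wins, and pays the second-highest bid €47,900. Payoff = €58,800 − €47,900 = €10,900.
Bidding €24,450: the top bid is €47,900 (a rival), so Buyer Z loses. Payoff = €0.
Regret = truthful payoff − actual payoff = €10,900 − €0 = €10,900.
This is the dominant-strategy logic: truthful bidding weakly beats any alternative.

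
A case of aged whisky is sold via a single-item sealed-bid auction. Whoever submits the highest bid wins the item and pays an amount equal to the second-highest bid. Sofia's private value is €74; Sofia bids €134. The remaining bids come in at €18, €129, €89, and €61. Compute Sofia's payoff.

Highest competing bid: €129.
Sofia's bid €134 is the highest overall, so Sofia wins and pays the second-highest bid, €129.
Payoff = value − price = €74 − €129 = -€55.
Overbidding won the item at a price above value — truthful bidding would have avoided this loss.

-€55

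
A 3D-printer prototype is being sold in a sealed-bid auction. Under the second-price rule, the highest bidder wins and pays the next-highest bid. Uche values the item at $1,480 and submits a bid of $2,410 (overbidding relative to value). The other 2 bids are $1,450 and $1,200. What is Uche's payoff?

Payoff = $30.

Highest competing bid: $1,450.
Uche's bid $2,410 is the highest overall, so Uche wins and pays the second-highest bid, $1,450.
Payoff = value − price = $1,480 − $1,450 = $30.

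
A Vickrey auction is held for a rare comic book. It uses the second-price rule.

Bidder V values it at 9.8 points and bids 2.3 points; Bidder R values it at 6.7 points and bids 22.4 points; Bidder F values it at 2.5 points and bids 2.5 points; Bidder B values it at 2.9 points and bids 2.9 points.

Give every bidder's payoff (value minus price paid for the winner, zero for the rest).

Payoffs: Bidder V 0.0 points, Bidder R 3.8 points, Bidder F 0.0 points, Bidder B 0.0 points.

Bids in descending order: Bidder R 22.4 points, then Bidder B 2.9 points, then Bidder F 2.5 points, then Bidder V 2.3 points.
Bidder R has the top bid and wins; the price is the second-highest bid, 2.9 points.
Bidder R's payoff = 6.7 points − 2.9 points = 3.8 points. All other bidders lose, so their payoff is 0.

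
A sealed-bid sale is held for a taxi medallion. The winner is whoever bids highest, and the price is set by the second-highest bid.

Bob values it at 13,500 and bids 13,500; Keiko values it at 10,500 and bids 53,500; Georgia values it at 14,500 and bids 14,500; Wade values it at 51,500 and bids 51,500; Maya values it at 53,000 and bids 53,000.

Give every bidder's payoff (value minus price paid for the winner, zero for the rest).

Sorted high to low: Keiko 53,500; Maya 53,000; Wade 51,500; Georgia 14,500; Bob 13,500.
Keiko has the top bid and wins; the price is the second-highest bid, 53,000.
Keiko's payoff = 10,500 − 53,000 = -42,500. All other bidders lose, so their payoff is 0.

Bob 0, Keiko -42,500, Georgia 0, Wade 0, Maya 0.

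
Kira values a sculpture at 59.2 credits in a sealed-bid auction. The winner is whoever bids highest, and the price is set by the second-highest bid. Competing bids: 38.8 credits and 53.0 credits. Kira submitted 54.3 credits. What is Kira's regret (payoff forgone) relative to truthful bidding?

Payoff forgone: 0.0 credits.

The highest competing bid is 53.0 credits.
Bidding truthfully at 59.2 credits: Kira has the top bid, wins, and pays the second-highest bid 53.0 credits. Payoff = 59.2 credits − 53.0 credits = 6.2 credits.
Bidding 54.3 credits: Kira has the top bid, wins, and pays the second-highest bid 53.0 credits. Payoff = 59.2 credits − 53.0 credits = 6.2 credits.
Regret = truthful payoff − actual payoff = 6.2 credits − 6.2 credits = 0.0 credits.
The bid only affects whether you win, not the price — here both bids land on the same side of the top rival bid, so the deviation is payoff-neutral.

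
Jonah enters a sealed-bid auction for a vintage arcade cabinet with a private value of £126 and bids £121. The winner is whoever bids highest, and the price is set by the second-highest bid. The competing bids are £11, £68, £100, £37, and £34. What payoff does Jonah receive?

£26

Highest competing bid: £100.
Jonah's bid £121 is the highest overall, so Jonah wins and pays the second-highest bid, £100.
Payoff = value − price = £126 − £100 = £26.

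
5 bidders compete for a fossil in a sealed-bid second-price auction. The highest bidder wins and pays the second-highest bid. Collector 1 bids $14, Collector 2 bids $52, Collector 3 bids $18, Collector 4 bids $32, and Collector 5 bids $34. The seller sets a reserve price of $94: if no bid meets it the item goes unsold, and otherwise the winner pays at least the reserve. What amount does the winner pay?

Bids in descending order: Collector 2 $52; Collector 5 $34; Collector 4 $32; Collector 3 $18; Collector 1 $14.
The top bid $52 is below the reserve $94, so the item goes unsold and nothing is paid.

unsold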